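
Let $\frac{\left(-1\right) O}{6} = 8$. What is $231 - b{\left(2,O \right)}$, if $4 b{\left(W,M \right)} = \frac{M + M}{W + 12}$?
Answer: $\frac{1629}{7} \approx 232.71$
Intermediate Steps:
$O = -48$ ($O = \left(-6\right) 8 = -48$)
$b{\left(W,M \right)} = \frac{M}{2 \left(12 + W\right)}$ ($b{\left(W,M \right)} = \frac{\left(M + M\right) \frac{1}{W + 12}}{4} = \frac{2 M \frac{1}{12 + W}}{4} = \frac{M}{2 \left(12 + W\right)}$)
$231 - b{\left(2,O \right)} = 231 - \frac{1}{2} \left(-48\right) \frac{1}{12 + 2} = 231 - \frac{1}{2} \left(-48\right) \frac{1}{14} = 231 - - \frac{12}{7} = 231 + \frac{12}{7} = \frac{1629}{7}$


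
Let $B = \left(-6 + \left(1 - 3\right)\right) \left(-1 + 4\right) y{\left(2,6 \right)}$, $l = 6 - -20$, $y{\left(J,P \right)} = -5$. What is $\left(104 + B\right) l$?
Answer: $5824$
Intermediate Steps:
$l = 26$ ($l = 6 + 20 = 26$)
$B = 120$ ($B = \left(-6 + \left(1 - 3\right)\right) \left(-1 + 4\right) \left(-5\right) = \left(-6 - 2\right) 3 \left(-5\right) = \left(-8\right) 3 \left(-5\right) = \left(-24\right) \left(-5\right) = 120$)
$\left(104 + B\right) l = \left(104 + 120\right) 26 = 224 \cdot 26 = 5824$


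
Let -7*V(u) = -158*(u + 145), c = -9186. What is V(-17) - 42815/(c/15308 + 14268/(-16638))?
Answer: 6986783402734/216563207 ≈ 32262.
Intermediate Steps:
V(u) = 22910/7 + 158*u/7 (V(u) = -(-158)*(u + 145)/7 = -(-158)*(145 + u)/7 = -(-22910 - 158*u)/7 = 22910/7 + 158*u/7)
V(-17) - 42815/(c/15308 + 14268/(-16638)) = (22910/7 + (158/7)*(-17)) - 42815/(-9186/15308 + 14268/(-16638)) = (22910/7 - 2686/7) - 42815/(-9186*1/15308 + 14268*(-1/16638)) = 20224/7 - 42815/(-4593/7654 - 2378/2773) = 20224/7 - 42815/(-30937601/21224542) = 20224/7 - 42815*(-21224542)/30937601 = 20224/7 - 1*(-908728765730/30937601) = 20224/7 + 908728765730/30937601 = 6986783402734/216563207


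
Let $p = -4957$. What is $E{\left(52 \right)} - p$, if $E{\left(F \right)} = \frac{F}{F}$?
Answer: $4958$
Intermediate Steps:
$E{\left(F \right)} = 1$
$E{\left(52 \right)} - p = 1 - -4957 = 1 + 4957 = 4958$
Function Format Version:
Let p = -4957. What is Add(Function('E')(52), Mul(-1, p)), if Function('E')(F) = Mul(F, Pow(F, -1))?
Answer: 4958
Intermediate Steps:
Function('E')(F) = 1
Add(Function('E')(52), Mul(-1, p)) = Add(1, Mul(-1, -4957)) = Add(1, 4957) = 4958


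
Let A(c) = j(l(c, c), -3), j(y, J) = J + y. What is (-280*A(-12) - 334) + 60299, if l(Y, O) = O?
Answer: 64165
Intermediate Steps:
A(c) = -3 + c
(-280*A(-12) - 334) + 60299 = (-280*(-3 - 12) - 334) + 60299 = (-280*(-15) - 334) + 60299 = (4200 - 334) + 60299 = 3866 + 60299 = 64165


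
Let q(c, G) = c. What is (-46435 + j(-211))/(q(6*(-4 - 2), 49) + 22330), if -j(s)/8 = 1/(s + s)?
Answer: -9797781/4704034 ≈ -2.0828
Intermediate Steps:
j(s) = -4/s (j(s) = -8/(s + s) = -8*1/(2*s) = -4/s)
(-46435 + j(-211))/(q(6*(-4 - 2), 49) + 22330) = (-46435 - 4/(-211))/(6*(-4 - 2) + 22330) = (-46435 - 4*(-1/211))/(6*(-6) + 22330) = (-46435 + 4/211)/(-36 + 22330) = -9797781/211/22294 = -9797781/211*1/22294 = -9797781/4704034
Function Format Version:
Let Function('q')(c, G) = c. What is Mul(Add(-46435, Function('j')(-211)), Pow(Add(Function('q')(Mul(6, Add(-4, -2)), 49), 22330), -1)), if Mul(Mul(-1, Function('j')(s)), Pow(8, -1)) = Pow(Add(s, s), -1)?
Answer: Rational(-9797781, 4704034) ≈ -2.0828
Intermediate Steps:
Function('j')(s) = Mul(-4, Pow(s, -1)) (Function('j')(s) = Mul(-8, Pow(Add(s, s), -1)) = Mul(-8, Pow(Mul(2, s), -1)) = Mul(-8, Mul(Rational(1, 2), Pow(s, -1))) = Mul(-4, Pow(s, -1)))
Mul(Add(-46435, Function('j')(-211)), Pow(Add(Function('q')(Mul(6, Add(-4, -2)), 49), 22330), -1)) = Mul(Add(-46435, Mul(-4, Pow(-211, -1))), Pow(Add(Mul(6, Add(-4, -2)), 22330), -1)) = Mul(Add(-46435, Mul(-4, Rational(-1, 211))), Pow(Add(Mul(6, -6), 22330), -1)) = Mul(Add(-46435, Rational(4, 211)), Pow(Add(-36, 22330), -1)) = Mul(Rational(-9797781, 211), Pow(22294, -1)) = Mul(Rational(-9797781, 211), Rational(1, 22294)) = Rational(-9797781, 4704034)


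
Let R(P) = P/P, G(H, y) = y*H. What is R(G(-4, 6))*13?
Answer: 13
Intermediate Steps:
G(H, y) = H*y
R(P) = 1
R(G(-4, 6))*13 = 1*13 = 13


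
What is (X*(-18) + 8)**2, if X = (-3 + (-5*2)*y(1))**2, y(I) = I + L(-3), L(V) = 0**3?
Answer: 9205156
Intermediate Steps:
L(V) = 0
y(I) = I (y(I) = I + 0 = I)
X = 169 (X = (-3 - 5*2*1)**2 = (-3 - 10*1)**2 = (-3 - 10)**2 = (-13)**2 = 169)
(X*(-18) + 8)**2 = (169*(-18) + 8)**2 = (-3042 + 8)**2 = (-3034)**2 = 9205156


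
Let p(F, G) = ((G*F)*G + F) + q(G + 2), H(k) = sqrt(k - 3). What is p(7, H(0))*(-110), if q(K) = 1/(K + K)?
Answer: 10670/7 + 55*I*sqrt(3)/7 ≈ 1524.3 + 13.609*I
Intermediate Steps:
q(K) = 1/(2*K)
H(k) = sqrt(-3 + k)
p(F, G) = F + 1/(2*(2 + G)) + F*G**2 (p(F, G) = ((G*F)*G + F) + 1/(2*(G + 2)) = ((F*G)*G + F) + 1/(2*(2 + G)) = (F*G**2 + F) + 1/(2*(2 + G)) = (F + F*G**2) + 1/(2*(2 + G)) = F + 1/(2*(2 + G)) + F*G**2)
p(7, H(0))*(-110) = ((1/2 + 7*(1 + (sqrt(-3 + 0))**2)*(2 + sqrt(-3 + 0)))/(2 + sqrt(-3 + 0)))*(-110) = ((1/2 + 7*(1 + (sqrt(-3))**2)*(2 + sqrt(-3)))/(2 + sqrt(-3)))*(-110) = ((1/2 + 7*(1 + (I*sqrt(3))**2)*(2 + I*sqrt(3)))/(2 + I*sqrt(3)))*(-110) = ((1/2 + 7*(1 - 3)*(2 + I*sqrt(3)))/(2 + I*sqrt(3)))*(-110) = ((1/2 + 7*(-2)*(2 + I*sqrt(3)))/(2 + I*sqrt(3)))*(-110) = ((1/2 + (-28 - 14*I*sqrt(3)))/(2 + I*sqrt(3)))*(-110) = ((-55/2 - 14*I*sqrt(3))/(2 + I*sqrt(3)))*(-110) = -110*(-55/2 - 14*I*sqrt(3))/(2 + I*sqrt(3))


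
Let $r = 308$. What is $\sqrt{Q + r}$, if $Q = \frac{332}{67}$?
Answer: $\frac{2 \sqrt{351214}}{67} \approx 17.691$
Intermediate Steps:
$Q = \frac{332}{67}$ ($Q = 332 \cdot \frac{1}{67} = \frac{332}{67} \approx 4.9552$)
$\sqrt{Q + r} = \sqrt{\frac{332}{67} + 308} = \sqrt{\frac{20968}{67}} = \frac{2 \sqrt{351214}}{67}$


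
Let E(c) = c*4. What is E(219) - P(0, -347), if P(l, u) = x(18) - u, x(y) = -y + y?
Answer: 529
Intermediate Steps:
x(y) = 0
E(c) = 4*c
P(l, u) = -u (P(l, u) = 0 - u = -u)
E(219) - P(0, -347) = 4*219 - (-1)*(-347) = 876 - 1*347 = 876 - 347 = 529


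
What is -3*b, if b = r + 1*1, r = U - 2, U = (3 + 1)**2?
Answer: -45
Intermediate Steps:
U = 16 (U = 4**2 = 16)
r = 14 (r = 16 - 2 = 14)
b = 15 (b = 14 + 1*1 = 14 + 1 = 15)
-3*b = -3*15 = -45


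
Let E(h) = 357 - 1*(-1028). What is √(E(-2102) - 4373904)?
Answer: I*√4372519 ≈ 2091.1*I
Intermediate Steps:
E(h) = 1385 (E(h) = 357 + 1028 = 1385)
√(E(-2102) - 4373904) = √(1385 - 4373904) = √(-4372519) = I*√4372519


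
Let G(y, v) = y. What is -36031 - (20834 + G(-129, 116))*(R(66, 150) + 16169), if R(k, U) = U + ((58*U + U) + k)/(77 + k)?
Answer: -48507298198/143 ≈ -3.3921e+8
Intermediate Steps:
R(k, U) = U + (k + 59*U)/(77 + k) (R(k, U) = U + (59*U + k)/(77 + k) = U + (k + 59*U)/(77 + k))
-36031 - (20834 + G(-129, 116))*(R(66, 150) + 16169) = -36031 - (20834 - 129)*((66 + 136*150 + 150*66)/(77 + 66) + 16169) = -36031 - 20705*((66 + 20400 + 9900)/143 + 16169) = -36031 - 20705*((1/143)*30366 + 16169) = -36031 - 20705*(30366/143 + 16169) = -36031 - 20705*2342533/143 = -36031 - 1*48502145765/143 = -36031 - 48502145765/143 = -48507298198/143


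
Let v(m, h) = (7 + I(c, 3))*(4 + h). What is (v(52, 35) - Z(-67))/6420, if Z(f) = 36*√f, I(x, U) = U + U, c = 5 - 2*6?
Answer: 169/2140 - 3*I*√67/535 ≈ 0.078972 - 0.045899*I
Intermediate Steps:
c = -7 (c = 5 - 12 = -7)
I(x, U) = 2*U
v(m, h) = 52 + 13*h (v(m, h) = (7 + 2*3)*(4 + h) = (7 + 6)*(4 + h) = 13*(4 + h) = 52 + 13*h)
(v(52, 35) - Z(-67))/6420 = ((52 + 13*35) - 36*√(-67))/6420 = ((52 + 455) - 36*I*√67)*(1/6420) = (507 - 36*I*√67)*(1/6420) = 169/2140 - 3*I*√67/535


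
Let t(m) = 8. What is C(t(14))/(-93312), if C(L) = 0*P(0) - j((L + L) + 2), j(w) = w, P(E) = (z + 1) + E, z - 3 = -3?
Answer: 1/5184 ≈ 0.00019290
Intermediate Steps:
z = 0 (z = 3 - 3 = 0)
P(E) = 1 + E (P(E) = (0 + 1) + E = 1 + E)
C(L) = -2 - 2*L (C(L) = 0*(1 + 0) - ((L + L) + 2) = 0*1 - (2*L + 2) = 0 - (2 + 2*L) = 0 + (-2 - 2*L) = -2 - 2*L)
C(t(14))/(-93312) = (-2 - 2*8)/(-93312) = (-2 - 16)*(-1/93312) = -18*(-1/93312) = 1/5184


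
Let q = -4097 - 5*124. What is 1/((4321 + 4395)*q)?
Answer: -1/41113372 ≈ -2.4323e-8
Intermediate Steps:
q = -4717 (q = -4097 - 1*620 = -4097 - 620 = -4717)
1/((4321 + 4395)*q) = 1/((4321 + 4395)*(-4717)) = -1/4717/8716 = (1/8716)*(-1/4717) = -1/41113372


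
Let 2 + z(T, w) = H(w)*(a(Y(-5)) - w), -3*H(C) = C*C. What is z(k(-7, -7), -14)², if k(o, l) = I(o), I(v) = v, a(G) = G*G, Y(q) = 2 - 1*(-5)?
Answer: 16957924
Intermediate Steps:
H(C) = -C²/3 (H(C) = -C*C/3 = -C²/3)
Y(q) = 7 (Y(q) = 2 + 5 = 7)
a(G) = G²
k(o, l) = o
z(T, w) = -2 - w²*(49 - w)/3 (z(T, w) = -2 + (-w²/3)*(7² - w) = -2 + (-w²/3)*(49 - w) = -2 - w²*(49 - w)/3)
z(k(-7, -7), -14)² = (-2 - 49/3*(-14)² + (⅓)*(-14)³)² = (-2 - 49/3*196 + (⅓)*(-2744))² = (-2 - 9604/3 - 2744/3)² = (-4118)² = 16957924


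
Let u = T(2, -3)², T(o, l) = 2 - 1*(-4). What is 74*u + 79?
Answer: 2743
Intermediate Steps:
T(o, l) = 6 (T(o, l) = 2 + 4 = 6)
u = 36 (u = 6² = 36)
74*u + 79 = 74*36 + 79 = 2664 + 79 = 2743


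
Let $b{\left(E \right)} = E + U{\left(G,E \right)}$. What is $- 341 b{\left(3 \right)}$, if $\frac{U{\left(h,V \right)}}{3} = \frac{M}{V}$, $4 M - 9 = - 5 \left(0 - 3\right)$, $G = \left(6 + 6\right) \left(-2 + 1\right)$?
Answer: $-3069$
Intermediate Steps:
$G = -12$ ($G = 12 \left(-1\right) = -12$)
$M = 6$ ($M = \frac{9}{4} + \frac{\left(-5\right) \left(0 - 3\right)}{4} = \frac{9}{4} + \frac{\left(-5\right) \left(-3\right)}{4} = \frac{9}{4} + \frac{1}{4} \cdot 15 = \frac{9}{4} + \frac{15}{4} = 6$)
$U{\left(h,V \right)} = \frac{18}{V}$ ($U{\left(h,V \right)} = 3 \frac{6}{V} = \frac{18}{V}$)
$b{\left(E \right)} = E + \frac{18}{E}$
$- 341 b{\left(3 \right)} = - 341 \left(3 + \frac{18}{3}\right) = - 341 \left(3 + 18 \cdot \frac{1}{3}\right) = - 341 \left(3 + 6\right) = \left(-341\right) 9 = -3069$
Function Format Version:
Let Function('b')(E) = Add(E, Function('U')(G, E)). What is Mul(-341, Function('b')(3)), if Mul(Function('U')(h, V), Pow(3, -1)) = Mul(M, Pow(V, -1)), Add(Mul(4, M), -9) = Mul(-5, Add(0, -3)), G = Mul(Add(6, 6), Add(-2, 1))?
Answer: -3069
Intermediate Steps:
G = -12 (G = Mul(12, -1) = -12)
M = 6 (M = Add(Rational(9, 4), Mul(Rational(1, 4), Mul(-5, Add(0, -3)))) = Add(Rational(9, 4), Mul(Rational(1, 4), Mul(-5, -3))) = Add(Rational(9, 4), Mul(Rational(1, 4), 15)) = Add(Rational(9, 4), Rational(15, 4)) = 6)
Function('U')(h, V) = Mul(18, Pow(V, -1)) (Function('U')(h, V) = Mul(3, Mul(6, Pow(V, -1))) = Mul(18, Pow(V, -1)))
Function('b')(E) = Add(E, Mul(18, Pow(E, -1)))
Mul(-341, Function('b')(3)) = Mul(-341, Add(3, Mul(18, Pow(3, -1)))) = Mul(-341, Add(3, Mul(18, Rational(1, 3)))) = Mul(-341, Add(3, 6)) = Mul(-341, 9) = -3069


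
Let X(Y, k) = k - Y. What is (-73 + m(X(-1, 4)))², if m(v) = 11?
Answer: 3844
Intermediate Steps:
(-73 + m(X(-1, 4)))² = (-73 + 11)² = (-62)² = 3844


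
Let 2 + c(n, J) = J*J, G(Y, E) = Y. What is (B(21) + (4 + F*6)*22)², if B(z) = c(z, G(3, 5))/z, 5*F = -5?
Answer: 17161/9 ≈ 1906.8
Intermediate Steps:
c(n, J) = -2 + J² (c(n, J) = -2 + J*J = -2 + J²)
F = -1 (F = (⅕)*(-5) = -1)
B(z) = 7/z (B(z) = (-2 + 3²)/z = (-2 + 9)/z = 7/z)
(B(21) + (4 + F*6)*22)² = (7/21 + (4 - 1*6)*22)² = (7*(1/21) + (4 - 6)*22)² = (⅓ - 2*22)² = (⅓ - 44)² = (-131/3)² = 17161/9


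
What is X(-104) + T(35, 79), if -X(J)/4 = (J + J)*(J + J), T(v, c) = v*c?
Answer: -170291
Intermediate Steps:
T(v, c) = c*v
X(J) = -16*J**2 (X(J) = -4*(J + J)*(J + J) = -4*2*J*2*J = -16*J**2)
X(-104) + T(35, 79) = -16*(-104)**2 + 79*35 = -16*10816 + 2765 = -173056 + 2765 = -170291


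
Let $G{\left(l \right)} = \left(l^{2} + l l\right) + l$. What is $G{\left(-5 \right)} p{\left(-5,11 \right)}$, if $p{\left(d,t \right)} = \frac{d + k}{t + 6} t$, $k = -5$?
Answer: $- \frac{4950}{17} \approx -291.18$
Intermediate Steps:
$p{\left(d,t \right)} = \frac{t \left(-5 + d\right)}{6 + t}$ ($p{\left(d,t \right)} = \frac{d - 5}{t + 6} t = \frac{-5 + d}{6 + t} t = \frac{t \left(-5 + d\right)}{6 + t}$)
$G{\left(l \right)} = l + 2 l^{2}$ ($G{\left(l \right)} = \left(l^{2} + l^{2}\right) + l = 2 l^{2} + l = l + 2 l^{2}$)
$G{\left(-5 \right)} p{\left(-5,11 \right)} = - 5 \left(1 + 2 \left(-5\right)\right) \frac{11 \left(-5 - 5\right)}{6 + 11} = - 5 \left(1 - 10\right) 11 \cdot \frac{1}{17} \left(-10\right) = \left(-5\right) \left(-9\right) 11 \cdot \frac{1}{17} \left(-10\right) = 45 \left(- \frac{110}{17}\right) = - \frac{4950}{17}$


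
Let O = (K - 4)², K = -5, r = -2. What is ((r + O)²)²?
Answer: 38950081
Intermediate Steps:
O = 81 (O = (-5 - 4)² = (-9)² = 81)
((r + O)²)² = ((-2 + 81)²)² = (79²)² = 6241² = 38950081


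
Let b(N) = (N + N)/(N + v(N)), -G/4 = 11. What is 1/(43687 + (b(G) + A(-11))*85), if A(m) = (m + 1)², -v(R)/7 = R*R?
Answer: 309/16125953 ≈ 1.9162e-5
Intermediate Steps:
v(R) = -7*R² (v(R) = -7*R*R = -7*R²)
G = -44 (G = -4*11 = -44)
A(m) = (1 + m)²
b(N) = 2*N/(N - 7*N²) (b(N) = (N + N)/(N - 7*N²) = (2*N)/(N - 7*N²) = 2*N/(N - 7*N²))
1/(43687 + (b(G) + A(-11))*85) = 1/(43687 + (-2/(-1 + 7*(-44)) + (1 - 11)²)*85) = 1/(43687 + (-2/(-1 - 308) + (-10)²)*85) = 1/(43687 + (-2/(-309) + 100)*85) = 1/(43687 + (-2*(-1/309) + 100)*85) = 1/(43687 + (2/309 + 100)*85) = 1/(43687 + (30902/309)*85) = 1/(43687 + 2626670/309) = 1/(16125953/309) = 309/16125953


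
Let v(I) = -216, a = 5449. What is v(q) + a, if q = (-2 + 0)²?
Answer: 5233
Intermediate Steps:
q = 4 (q = (-2)² = 4)
v(q) + a = -216 + 5449 = 5233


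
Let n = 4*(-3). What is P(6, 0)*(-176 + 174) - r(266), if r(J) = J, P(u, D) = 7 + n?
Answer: -256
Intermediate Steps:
n = -12
P(u, D) = -5 (P(u, D) = 7 - 12 = -5)
P(6, 0)*(-176 + 174) - r(266) = -5*(-176 + 174) - 1*266 = -5*(-2) - 266 = 10 - 266 = -256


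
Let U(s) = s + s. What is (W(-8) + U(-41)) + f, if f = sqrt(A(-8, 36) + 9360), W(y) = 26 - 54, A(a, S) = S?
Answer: -110 + 18*sqrt(29) ≈ -13.067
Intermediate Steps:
U(s) = 2*s
W(y) = -28
f = 18*sqrt(29) (f = sqrt(36 + 9360) = sqrt(9396) = 18*sqrt(29) ≈ 96.933)
(W(-8) + U(-41)) + f = (-28 + 2*(-41)) + 18*sqrt(29) = (-28 - 82) + 18*sqrt(29) = -110 + 18*sqrt(29)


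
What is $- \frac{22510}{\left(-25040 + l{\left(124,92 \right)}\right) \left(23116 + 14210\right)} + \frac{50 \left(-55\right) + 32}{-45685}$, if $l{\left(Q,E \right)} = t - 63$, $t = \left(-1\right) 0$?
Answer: $\frac{1273889816177}{21403298647965} \approx 0.059518$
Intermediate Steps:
$t = 0$
$l{\left(Q,E \right)} = -63$ ($l{\left(Q,E \right)} = 0 - 63 = -63$)
$- \frac{22510}{\left(-25040 + l{\left(124,92 \right)}\right) \left(23116 + 14210\right)} + \frac{50 \left(-55\right) + 32}{-45685} = - \frac{22510}{\left(-25040 - 63\right) \left(23116 + 14210\right)} + \frac{50 \left(-55\right) + 32}{-45685} = - \frac{22510}{\left(-25103\right) 37326} + \left(-2750 + 32\right) \left(- \frac{1}{45685}\right) = - \frac{22510}{-936994578} - - \frac{2718}{45685} = \left(-22510\right) \left(- \frac{1}{936994578}\right) + \frac{2718}{45685} = \frac{11255}{468497289} + \frac{2718}{45685} = \frac{1273889816177}{21403298647965}$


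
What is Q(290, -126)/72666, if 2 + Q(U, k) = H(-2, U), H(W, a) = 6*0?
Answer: -1/36333 ≈ -2.7523e-5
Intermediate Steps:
H(W, a) = 0
Q(U, k) = -2 (Q(U, k) = -2 + 0 = -2)
Q(290, -126)/72666 = -2/72666 = -2*1/72666 = -1/36333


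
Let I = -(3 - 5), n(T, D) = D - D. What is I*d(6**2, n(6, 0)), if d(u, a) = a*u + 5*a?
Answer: 0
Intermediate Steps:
n(T, D) = 0
d(u, a) = 5*a + a*u
I = 2 (I = -1*(-2) = 2)
I*d(6**2, n(6, 0)) = 2*(0*(5 + 6**2)) = 2*(0*(5 + 36)) = 2*(0*41) = 2*0 = 0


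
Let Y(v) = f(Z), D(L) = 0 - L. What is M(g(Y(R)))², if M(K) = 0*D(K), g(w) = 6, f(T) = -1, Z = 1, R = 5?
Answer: 0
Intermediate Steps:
D(L) = -L
Y(v) = -1
M(K) = 0 (M(K) = 0*(-K) = 0)
M(g(Y(R)))² = 0² = 0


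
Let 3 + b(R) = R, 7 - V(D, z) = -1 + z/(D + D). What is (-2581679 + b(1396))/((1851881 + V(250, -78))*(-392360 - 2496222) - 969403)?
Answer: 161267875/334333415713737 ≈ 4.8236e-7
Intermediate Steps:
V(D, z) = 8 - z/(2*D) (V(D, z) = 7 - (-1 + z/(D + D)) = 7 - (-1 + z/((2*D))) = 7 - (-1 + z*(1/(2*D))) = 7 - (-1 + z/(2*D)) = 7 + (1 - z/(2*D)) = 8 - z/(2*D))
b(R) = -3 + R
(-2581679 + b(1396))/((1851881 + V(250, -78))*(-392360 - 2496222) - 969403) = (-2581679 + (-3 + 1396))/((1851881 + (8 - ½*(-78)/250))*(-392360 - 2496222) - 969403) = (-2581679 + 1393)/((1851881 + (8 - ½*(-78)*1/250))*(-2888582) - 969403) = -2580286/((1851881 + (8 + 39/250))*(-2888582) - 969403) = -2580286/((1851881 + 2039/250)*(-2888582) - 969403) = -2580286/((462972289/250)*(-2888582) - 969403) = -2580286/(-668666710252099/125 - 969403) = -2580286/(-668666831427474/125) = -2580286*(-125/668666831427474) = 161267875/334333415713737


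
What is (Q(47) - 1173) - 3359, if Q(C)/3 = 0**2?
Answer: -4532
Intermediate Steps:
Q(C) = 0 (Q(C) = 3*0**2 = 3*0 = 0)
(Q(47) - 1173) - 3359 = (0 - 1173) - 3359 = -1173 - 3359 = -4532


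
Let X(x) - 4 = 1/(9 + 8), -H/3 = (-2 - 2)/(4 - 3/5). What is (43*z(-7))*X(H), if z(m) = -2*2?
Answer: -11868/17 ≈ -698.12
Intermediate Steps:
z(m) = -4
H = 60/17 (H = -3*(-2 - 2)/(4 - 3/5) = -(-12)/(4 - 3*⅕) = -(-12)/(4 - ⅗) = -(-12)/17/5 = -(-12)*5/17 = -3*(-20/17) = 60/17 ≈ 3.5294)
X(x) = 69/17 (X(x) = 4 + 1/(9 + 8) = 4 + 1/17 = 69/17)
(43*z(-7))*X(H) = (43*(-4))*(69/17) = -172*69/17 = -11868/17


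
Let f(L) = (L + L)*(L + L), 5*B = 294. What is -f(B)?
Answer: -345744/25 ≈ -13830.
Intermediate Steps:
B = 294/5 (B = (⅕)*294 = 294/5 ≈ 58.800)
f(L) = 4*L² (f(L) = (2*L)*(2*L) = 4*L²)
-f(B) = -4*(294/5)² = -4*86436/25 = -1*345744/25 = -345744/25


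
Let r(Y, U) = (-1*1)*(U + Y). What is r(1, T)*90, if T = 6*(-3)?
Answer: 1530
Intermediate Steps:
T = -18
r(Y, U) = -U - Y (r(Y, U) = -(U + Y) = -U - Y)
r(1, T)*90 = (-1*(-18) - 1*1)*90 = (18 - 1)*90 = 17*90 = 1530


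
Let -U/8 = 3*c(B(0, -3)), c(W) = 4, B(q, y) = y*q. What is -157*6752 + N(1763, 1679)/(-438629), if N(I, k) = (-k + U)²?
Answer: -464977962881/438629 ≈ -1.0601e+6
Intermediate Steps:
B(q, y) = q*y
U = -96 (U = -24*4 = -8*12 = -96)
N(I, k) = (-96 - k)² (N(I, k) = (-k - 96)² = (-96 - k)²)
-157*6752 + N(1763, 1679)/(-438629) = -157*6752 + (96 + 1679)²/(-438629) = -1060064 + 1775²*(-1/438629) = -1060064 + 3150625*(-1/438629) = -1060064 - 3150625/438629 = -464977962881/438629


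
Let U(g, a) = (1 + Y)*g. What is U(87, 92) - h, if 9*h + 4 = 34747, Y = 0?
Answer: -11320/3 ≈ -3773.3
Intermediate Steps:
h = 11581/3 (h = -4/9 + (⅑)*34747 = -4/9 + 34747/9 = 11581/3 ≈ 3860.3)
U(g, a) = g (U(g, a) = (1 + 0)*g = 1*g = g)
U(87, 92) - h = 87 - 1*11581/3 = 87 - 11581/3 = -11320/3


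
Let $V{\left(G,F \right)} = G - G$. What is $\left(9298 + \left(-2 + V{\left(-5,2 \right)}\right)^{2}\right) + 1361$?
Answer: $10663$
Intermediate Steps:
$V{\left(G,F \right)} = 0$
$\left(9298 + \left(-2 + V{\left(-5,2 \right)}\right)^{2}\right) + 1361 = \left(9298 + \left(-2 + 0\right)^{2}\right) + 1361 = \left(9298 + \left(-2\right)^{2}\right) + 1361 = \left(9298 + 4\right) + 1361 = 9302 + 1361 = 10663$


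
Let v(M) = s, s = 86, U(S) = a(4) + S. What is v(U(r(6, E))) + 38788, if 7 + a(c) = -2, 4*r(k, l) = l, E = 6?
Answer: 38874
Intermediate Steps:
r(k, l) = l/4
a(c) = -9 (a(c) = -7 - 2 = -9)
U(S) = -9 + S
v(M) = 86
v(U(r(6, E))) + 38788 = 86 + 38788 = 38874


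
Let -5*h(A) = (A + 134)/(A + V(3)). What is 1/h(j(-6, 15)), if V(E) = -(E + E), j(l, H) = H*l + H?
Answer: 405/59 ≈ 6.8644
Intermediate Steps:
j(l, H) = H + H*l
V(E) = -2*E
h(A) = -(134 + A)/(5*(-6 + A)) (h(A) = -(A + 134)/(5*(A - 2*3)) = -(134 + A)/(5*(A - 6)) = -(134 + A)/(5*(-6 + A)))
1/h(j(-6, 15)) = 1/((-134 - 15*(1 - 6))/(5*(-6 + 15*(1 - 6)))) = 1/((-134 - 15*(-5))/(5*(-6 + 15*(-5)))) = 1/((-134 - 1*(-75))/(5*(-6 - 75))) = 1/((⅕)*(-134 + 75)/(-81)) = 1/((⅕)*(-1/81)*(-59)) = 1/(59/405) = 405/59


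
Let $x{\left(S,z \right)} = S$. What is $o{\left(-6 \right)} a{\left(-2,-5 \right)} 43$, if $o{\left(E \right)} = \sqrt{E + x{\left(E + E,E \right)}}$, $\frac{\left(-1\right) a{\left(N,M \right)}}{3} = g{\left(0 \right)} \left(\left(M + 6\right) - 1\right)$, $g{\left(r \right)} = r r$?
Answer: $0$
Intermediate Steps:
$g{\left(r \right)} = r^{2}$
$a{\left(N,M \right)} = 0$ ($a{\left(N,M \right)} = - 3 \cdot 0^{2} \left(\left(M + 6\right) - 1\right) = - 3 \cdot 0 \left(\left(6 + M\right) - 1\right) = - 3 \cdot 0 \left(5 + M\right) = \left(-3\right) 0 = 0$)
$o{\left(E \right)} = \sqrt{3} \sqrt{E}$ ($o{\left(E \right)} = \sqrt{E + \left(E + E\right)} = \sqrt{E + 2 E} = \sqrt{3 E} = \sqrt{3} \sqrt{E}$)
$o{\left(-6 \right)} a{\left(-2,-5 \right)} 43 = \sqrt{3} \sqrt{-6} \cdot 0 \cdot 43 = \sqrt{3} i \sqrt{6} \cdot 0 \cdot 43 = 3 i \sqrt{2} \cdot 0 \cdot 43 = 0 \cdot 43 = 0$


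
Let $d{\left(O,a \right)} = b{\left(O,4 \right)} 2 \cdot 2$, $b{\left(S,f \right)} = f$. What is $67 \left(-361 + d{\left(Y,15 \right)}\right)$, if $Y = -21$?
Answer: $-23115$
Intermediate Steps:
$d{\left(O,a \right)} = 16$ ($d{\left(O,a \right)} = 4 \cdot 2 \cdot 2 = 8 \cdot 2 = 16$)
$67 \left(-361 + d{\left(Y,15 \right)}\right) = 67 \left(-361 + 16\right) = 67 \left(-345\right) = -23115$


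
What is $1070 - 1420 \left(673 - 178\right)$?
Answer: $-701830$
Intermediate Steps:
$1070 - 1420 \left(673 - 178\right) = 1070 - 702900 = -701830$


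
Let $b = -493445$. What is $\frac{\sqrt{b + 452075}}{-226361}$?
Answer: $- \frac{i \sqrt{41370}}{226361} \approx - 0.00089855 i$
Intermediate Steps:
$\frac{\sqrt{b + 452075}}{-226361} = \frac{\sqrt{-493445 + 452075}}{-226361} = \sqrt{-41370} \left(- \frac{1}{226361}\right) = i \sqrt{41370} \left(- \frac{1}{226361}\right) = - \frac{i \sqrt{41370}}{226361}$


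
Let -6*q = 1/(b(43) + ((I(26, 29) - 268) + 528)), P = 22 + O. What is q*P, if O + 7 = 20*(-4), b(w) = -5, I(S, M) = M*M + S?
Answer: 65/6732 ≈ 0.0096554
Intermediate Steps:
I(S, M) = S + M² (I(S, M) = M² + S = S + M²)
O = -87 (O = -7 + 20*(-4) = -7 - 80 = -87)
P = -65 (P = 22 - 87 = -65)
q = -1/6732 (q = -1/(6*(-5 + (((26 + 29²) - 268) + 528))) = -1/(6*(-5 + (((26 + 841) - 268) + 528))) = -1/(6*(-5 + ((867 - 268) + 528))) = -1/(6*(-5 + (599 + 528))) = -1/(6*(-5 + 1127)) = -⅙/1122 = -⅙*1/1122 = -1/6732 ≈ -0.00014854)
q*P = -1/6732*(-65) = 65/6732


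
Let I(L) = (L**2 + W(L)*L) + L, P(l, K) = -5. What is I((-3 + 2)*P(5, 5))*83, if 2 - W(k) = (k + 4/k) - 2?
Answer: 1743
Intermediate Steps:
W(k) = 4 - k - 4/k (W(k) = 2 - ((k + 4/k) - 2) = 2 - (-2 + k + 4/k) = 2 + (2 - k - 4/k) = 4 - k - 4/k)
I(L) = L + L**2 + L*(4 - L - 4/L) (I(L) = (L**2 + (4 - L - 4/L)*L) + L = (L**2 + L*(4 - L - 4/L)) + L = L + L**2 + L*(4 - L - 4/L))
I((-3 + 2)*P(5, 5))*83 = (-4 + 5*((-3 + 2)*(-5)))*83 = (-4 + 5*(-1*(-5)))*83 = (-4 + 5*5)*83 = (-4 + 25)*83 = 21*83 = 1743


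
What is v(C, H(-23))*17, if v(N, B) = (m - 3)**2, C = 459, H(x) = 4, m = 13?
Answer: 1700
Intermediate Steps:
v(N, B) = 100 (v(N, B) = (13 - 3)**2 = 10**2 = 100)
v(C, H(-23))*17 = 100*17 = 1700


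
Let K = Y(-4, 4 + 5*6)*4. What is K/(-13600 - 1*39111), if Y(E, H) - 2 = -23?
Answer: 84/52711 ≈ 0.0015936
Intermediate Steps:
Y(E, H) = -21 (Y(E, H) = 2 - 23 = -21)
K = -84 (K = -21*4 = -84)
K/(-13600 - 1*39111) = -84/(-13600 - 1*39111) = -84/(-13600 - 39111) = -84/(-52711) = -84*(-1/52711) = 84/52711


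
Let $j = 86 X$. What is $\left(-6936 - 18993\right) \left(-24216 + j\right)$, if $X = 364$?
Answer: $-183784752$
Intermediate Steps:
$j = 31304$ ($j = 86 \cdot 364 = 31304$)
$\left(-6936 - 18993\right) \left(-24216 + j\right) = \left(-6936 - 18993\right) \left(-24216 + 31304\right) = \left(-25929\right) 7088 = -183784752$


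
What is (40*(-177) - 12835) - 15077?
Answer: -34992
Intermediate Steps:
(40*(-177) - 12835) - 15077 = (-7080 - 12835) - 15077 = -19915 - 15077 = -34992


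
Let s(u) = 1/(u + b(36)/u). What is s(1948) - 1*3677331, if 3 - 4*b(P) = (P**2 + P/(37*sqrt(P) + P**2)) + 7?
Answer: -7060312874341513/1919955771 ≈ -3.6773e+6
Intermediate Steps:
b(P) = -1 - P**2/4 - P/(4*(P**2 + 37*sqrt(P))) (b(P) = 3/4 - ((P**2 + P/(37*sqrt(P) + P**2)) + 7)/4 = 3/4 - ((P**2 + P/(P**2 + 37*sqrt(P))) + 7)/4 = 3/4 - (7 + P**2 + P/(P**2 + 37*sqrt(P)))/4 = 3/4 + (-7/4 - P**2/4 - P/(4*(P**2 + 37*sqrt(P)))) = -1 - P**2/4 - P/(4*(P**2 + 37*sqrt(P))))
s(u) = 1/(u - 164453/(506*u)) (s(u) = 1/(u + ((-1*36 - 1*36**4 - 148*sqrt(36) - 37*36**(5/2) - 4*36**2)/(4*(36**2 + 37*sqrt(36))))/u) = 1/(u + ((-36 - 1*1679616 - 148*6 - 37*7776 - 4*1296)/(4*(1296 + 37*6)))/u) = 1/(u + ((-36 - 1679616 - 888 - 287712 - 5184)/(4*(1296 + 222)))/u) = 1/(u + ((1/4)*(-1973436)/1518)/u) = 1/(u + ((1/4)*(1/1518)*(-1973436))/u) = 1/(u - 164453/(506*u)))
s(1948) - 1*3677331 = 506*1948/(-164453 + 506*1948**2) - 1*3677331 = 506*1948/(-164453 + 506*3794704) - 3677331 = 506*1948/(-164453 + 1920120224) - 3677331 = 506*1948/1919955771 - 3677331 = 506*1948*(1/1919955771) - 3677331 = 985688/1919955771 - 3677331 = -7060312874341513/1919955771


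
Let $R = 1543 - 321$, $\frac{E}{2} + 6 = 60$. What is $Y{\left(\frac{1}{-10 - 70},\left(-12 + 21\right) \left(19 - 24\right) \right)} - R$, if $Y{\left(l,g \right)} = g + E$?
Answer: $-1159$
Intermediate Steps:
$E = 108$ ($E = -12 + 2 \cdot 60 = -12 + 120 = 108$)
$R = 1222$
$Y{\left(l,g \right)} = 108 + g$ ($Y{\left(l,g \right)} = g + 108 = 108 + g$)
$Y{\left(\frac{1}{-10 - 70},\left(-12 + 21\right) \left(19 - 24\right) \right)} - R = \left(108 + \left(-12 + 21\right) \left(19 - 24\right)\right) - 1222 = \left(108 + 9 \left(-5\right)\right) - 1222 = \left(108 - 45\right) - 1222 = 63 - 1222 = -1159$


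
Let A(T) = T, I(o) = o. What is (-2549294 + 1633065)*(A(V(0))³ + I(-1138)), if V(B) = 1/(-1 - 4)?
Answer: 130334491479/125 ≈ 1.0427e+9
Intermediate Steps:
V(B) = -⅕ (V(B) = 1/(-5) = -⅕)
(-2549294 + 1633065)*(A(V(0))³ + I(-1138)) = (-2549294 + 1633065)*((-⅕)³ - 1138) = -916229*(-1/125 - 1138) = -916229*(-142251/125) = 130334491479/125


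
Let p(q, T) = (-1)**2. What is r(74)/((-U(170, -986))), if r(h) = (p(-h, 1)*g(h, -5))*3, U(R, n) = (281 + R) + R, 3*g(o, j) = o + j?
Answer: -1/9 ≈ -0.11111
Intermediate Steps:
g(o, j) = j/3 + o/3 (g(o, j) = (o + j)/3 = (j + o)/3 = j/3 + o/3)
U(R, n) = 281 + 2*R
p(q, T) = 1
r(h) = -5 + h (r(h) = (1*((1/3)*(-5) + h/3))*3 = (1*(-5/3 + h/3))*3 = (-5/3 + h/3)*3 = -5 + h)
r(74)/((-U(170, -986))) = (-5 + 74)/((-(281 + 2*170))) = 69/((-(281 + 340))) = 69/((-1*621)) = 69/(-621) = 69*(-1/621) = -1/9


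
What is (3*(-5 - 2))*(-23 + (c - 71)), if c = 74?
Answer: 420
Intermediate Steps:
(3*(-5 - 2))*(-23 + (c - 71)) = (3*(-5 - 2))*(-23 + (74 - 71)) = (3*(-7))*(-23 + 3) = -21*(-20) = 420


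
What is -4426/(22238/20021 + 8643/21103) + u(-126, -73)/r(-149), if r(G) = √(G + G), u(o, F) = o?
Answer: -1869998999438/642330017 + 63*I*√298/149 ≈ -2911.3 + 7.299*I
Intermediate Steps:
r(G) = √2*√G (r(G) = √(2*G) = √2*√G)
-4426/(22238/20021 + 8643/21103) + u(-126, -73)/r(-149) = -4426/(22238/20021 + 8643/21103) - 126*(-I*√298/298) = -4426/642330017/422503163 - (-63)*I*√298/149 = -4426*422503163/642330017 + 63*I*√298/149 = -1869998999438/642330017 + 63*I*√298/149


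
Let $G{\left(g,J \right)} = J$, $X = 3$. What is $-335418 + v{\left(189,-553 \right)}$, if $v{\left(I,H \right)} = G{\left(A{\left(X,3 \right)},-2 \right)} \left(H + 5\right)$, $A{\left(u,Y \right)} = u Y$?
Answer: $-334322$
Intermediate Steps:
$A{\left(u,Y \right)} = Y u$
$v{\left(I,H \right)} = -10 - 2 H$ ($v{\left(I,H \right)} = - 2 \left(H + 5\right) = - 2 \left(5 + H\right) = -10 - 2 H$)
$-335418 + v{\left(189,-553 \right)} = -335418 - -1096 = -335418 + \left(-10 + 1106\right) = -335418 + 1096 = -334322$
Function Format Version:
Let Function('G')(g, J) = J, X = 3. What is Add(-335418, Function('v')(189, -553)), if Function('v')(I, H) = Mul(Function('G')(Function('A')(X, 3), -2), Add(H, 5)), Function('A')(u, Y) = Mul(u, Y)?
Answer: -334322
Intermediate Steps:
Function('A')(u, Y) = Mul(Y, u)
Function('v')(I, H) = Add(-10, Mul(-2, H)) (Function('v')(I, H) = Mul(-2, Add(H, 5)) = Mul(-2, Add(5, H)) = Add(-10, Mul(-2, H)))
Add(-335418, Function('v')(189, -553)) = Add(-335418, Add(-10, Mul(-2, -553))) = Add(-335418, Add(-10, 1106)) = Add(-335418, 1096) = -334322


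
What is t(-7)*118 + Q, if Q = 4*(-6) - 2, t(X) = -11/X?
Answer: 1116/7 ≈ 159.43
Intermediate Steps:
Q = -26 (Q = -24 - 2 = -26)
t(-7)*118 + Q = -11/(-7)*118 - 26 = -11*(-⅐)*118 - 26 = (11/7)*118 - 26 = 1298/7 - 26 = 1116/7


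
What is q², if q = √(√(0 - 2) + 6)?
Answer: 6 + I*√2 ≈ 6.0 + 1.4142*I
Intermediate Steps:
q = √(6 + I*√2) (q = √(√(-2) + 6) = √(I*√2 + 6) = √(6 + I*√2) ≈ 2.4662 + 0.28672*I)
q² = (√(6 + I*√2))² = 6 + I*√2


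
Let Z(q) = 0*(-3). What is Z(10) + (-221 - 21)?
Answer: -242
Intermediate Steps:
Z(q) = 0
Z(10) + (-221 - 21) = 0 + (-221 - 21) = 0 - 242 = -242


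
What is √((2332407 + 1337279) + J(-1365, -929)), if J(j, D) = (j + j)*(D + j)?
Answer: √9932306 ≈ 3151.6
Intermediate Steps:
J(j, D) = 2*j*(D + j) (J(j, D) = (2*j)*(D + j) = 2*j*(D + j))
√((2332407 + 1337279) + J(-1365, -929)) = √((2332407 + 1337279) + 2*(-1365)*(-929 - 1365)) = √(3669686 + 2*(-1365)*(-2294)) = √(3669686 + 6262620) = √9932306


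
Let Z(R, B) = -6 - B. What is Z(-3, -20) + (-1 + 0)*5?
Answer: 9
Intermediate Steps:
Z(-3, -20) + (-1 + 0)*5 = (-6 - 1*(-20)) + (-1 + 0)*5 = (-6 + 20) - 1*5 = 14 - 5 = 9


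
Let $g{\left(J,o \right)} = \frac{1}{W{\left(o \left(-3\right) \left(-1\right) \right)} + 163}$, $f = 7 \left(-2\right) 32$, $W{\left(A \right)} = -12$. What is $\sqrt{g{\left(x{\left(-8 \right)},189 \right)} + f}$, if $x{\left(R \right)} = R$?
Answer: $\frac{i \sqrt{10214697}}{151} \approx 21.166 i$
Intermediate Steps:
$f = -448$ ($f = \left(-14\right) 32 = -448$)
$g{\left(J,o \right)} = \frac{1}{151}$ ($g{\left(J,o \right)} = \frac{1}{-12 + 163} = \frac{1}{151}$)
$\sqrt{g{\left(x{\left(-8 \right)},189 \right)} + f} = \sqrt{\frac{1}{151} - 448} = \sqrt{- \frac{67647}{151}} = \frac{i \sqrt{10214697}}{151}$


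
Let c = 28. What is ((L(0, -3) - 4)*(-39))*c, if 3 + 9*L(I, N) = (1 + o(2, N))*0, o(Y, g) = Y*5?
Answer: 4732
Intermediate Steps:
o(Y, g) = 5*Y
L(I, N) = -⅓ (L(I, N) = -⅓ + ((1 + 5*2)*0)/9 = -⅓ + ((1 + 10)*0)/9 = -⅓ + (11*0)/9 = -⅓ + (⅑)*0 = -⅓ + 0 = -⅓)
((L(0, -3) - 4)*(-39))*c = ((-⅓ - 4)*(-39))*28 = -13/3*(-39)*28 = 169*28 = 4732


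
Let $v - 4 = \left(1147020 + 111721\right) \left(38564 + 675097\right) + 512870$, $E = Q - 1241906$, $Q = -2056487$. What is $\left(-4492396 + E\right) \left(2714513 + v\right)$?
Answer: $-6998602784561600332$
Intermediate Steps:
$E = -3298393$ ($E = -2056487 - 1241906 = -3298393$)
$v = 898314873675$ ($v = 4 + \left(\left(1147020 + 111721\right) \left(38564 + 675097\right) + 512870\right) = 4 + \left(1258741 \cdot 713661 + 512870\right) = 4 + \left(898314360801 + 512870\right) = 4 + 898314873671 = 898314873675$)
$\left(-4492396 + E\right) \left(2714513 + v\right) = \left(-4492396 - 3298393\right) \left(2714513 + 898314873675\right) = \left(-7790789\right) 898317588188 = -6998602784561600332$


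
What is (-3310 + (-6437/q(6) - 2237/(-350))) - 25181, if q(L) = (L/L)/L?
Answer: -23487313/350 ≈ -67107.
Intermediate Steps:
q(L) = 1/L
(-3310 + (-6437/q(6) - 2237/(-350))) - 25181 = (-3310 + (-6437/(1/6) - 2237/(-350))) - 25181 = (-3310 + (-6437/1/6 - 2237*(-1/350))) - 25181 = (-3310 + (-6437*6 + 2237/350)) - 25181 = (-3310 + (-38622 + 2237/350)) - 25181 = (-3310 - 13515463/350) - 25181 = -14673963/350 - 25181 = -23487313/350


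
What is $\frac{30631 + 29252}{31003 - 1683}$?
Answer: $\frac{59883}{29320} \approx 2.0424$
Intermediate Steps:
$\frac{30631 + 29252}{31003 - 1683} = \frac{59883}{29320}$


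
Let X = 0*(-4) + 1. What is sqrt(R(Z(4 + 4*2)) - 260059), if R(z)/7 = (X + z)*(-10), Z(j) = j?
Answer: I*sqrt(260969) ≈ 510.85*I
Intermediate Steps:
X = 1 (X = 0 + 1 = 1)
R(z) = -70 - 70*z (R(z) = 7*((1 + z)*(-10)) = 7*(-10 - 10*z) = -70 - 70*z)
sqrt(R(Z(4 + 4*2)) - 260059) = sqrt((-70 - 70*(4 + 4*2)) - 260059) = sqrt((-70 - 70*(4 + 8)) - 260059) = sqrt((-70 - 70*12) - 260059) = sqrt((-70 - 840) - 260059) = sqrt(-910 - 260059) = sqrt(-260969) = I*sqrt(260969)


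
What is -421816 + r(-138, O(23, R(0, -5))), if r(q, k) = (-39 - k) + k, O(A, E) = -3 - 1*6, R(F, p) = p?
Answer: -421855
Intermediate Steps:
O(A, E) = -9 (O(A, E) = -3 - 6 = -9)
r(q, k) = -39
-421816 + r(-138, O(23, R(0, -5))) = -421816 - 39 = -421855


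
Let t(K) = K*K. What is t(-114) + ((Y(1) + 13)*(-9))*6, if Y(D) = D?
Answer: 12240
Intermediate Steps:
t(K) = K**2
t(-114) + ((Y(1) + 13)*(-9))*6 = (-114)**2 + ((1 + 13)*(-9))*6 = 12996 + (14*(-9))*6 = 12996 - 126*6 = 12996 - 756 = 12240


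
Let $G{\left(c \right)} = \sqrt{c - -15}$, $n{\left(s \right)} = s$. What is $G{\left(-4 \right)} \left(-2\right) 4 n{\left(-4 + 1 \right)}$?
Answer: $24 \sqrt{11} \approx 79.599$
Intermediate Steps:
$G{\left(c \right)} = \sqrt{15 + c}$ ($G{\left(c \right)} = \sqrt{c + 15} = \sqrt{15 + c}$)
$G{\left(-4 \right)} \left(-2\right) 4 n{\left(-4 + 1 \right)} = \sqrt{15 - 4} \left(-2\right) 4 \left(-4 + 1\right) = \sqrt{11} \left(-2\right) 4 \left(-3\right) = - 2 \sqrt{11} \cdot 4 \left(-3\right) = - 8 \sqrt{11} \left(-3\right) = 24 \sqrt{11}$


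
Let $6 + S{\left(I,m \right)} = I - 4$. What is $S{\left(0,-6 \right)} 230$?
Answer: $-2300$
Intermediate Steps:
$S{\left(I,m \right)} = -10 + I$ ($S{\left(I,m \right)} = -6 + \left(I - 4\right) = -6 + \left(-4 + I\right) = -10 + I$)
$S{\left(0,-6 \right)} 230 = \left(-10 + 0\right) 230 = \left(-10\right) 230 = -2300$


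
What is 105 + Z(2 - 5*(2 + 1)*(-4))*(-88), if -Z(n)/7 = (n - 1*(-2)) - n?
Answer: 1337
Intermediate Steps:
Z(n) = -14 (Z(n) = -7*((n - 1*(-2)) - n) = -7*((n + 2) - n) = -7*((2 + n) - n) = -7*2 = -14)
105 + Z(2 - 5*(2 + 1)*(-4))*(-88) = 105 - 14*(-88) = 105 + 1232 = 1337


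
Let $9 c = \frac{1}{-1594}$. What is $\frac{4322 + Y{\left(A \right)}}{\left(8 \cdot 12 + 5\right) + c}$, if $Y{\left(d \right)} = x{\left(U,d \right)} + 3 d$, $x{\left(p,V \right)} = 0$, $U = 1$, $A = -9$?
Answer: $\frac{12323214}{289789} \approx 42.525$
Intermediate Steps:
$Y{\left(d \right)} = 3 d$ ($Y{\left(d \right)} = 0 + 3 d = 3 d$)
$c = - \frac{1}{14346}$ ($c = \frac{1}{9 \left(-1594\right)} = \frac{1}{9} \left(- \frac{1}{1594}\right) = - \frac{1}{14346} \approx -6.9706 \cdot 10^{-5}$)
$\frac{4322 + Y{\left(A \right)}}{\left(8 \cdot 12 + 5\right) + c} = \frac{4322 + 3 \left(-9\right)}{\left(8 \cdot 12 + 5\right) - \frac{1}{14346}} = \frac{4322 - 27}{\left(96 + 5\right) - \frac{1}{14346}} = \frac{4295}{101 - \frac{1}{14346}} = \frac{4295}{\frac{1448945}{14346}} = 4295 \cdot \frac{14346}{1448945} = \frac{12323214}{289789}$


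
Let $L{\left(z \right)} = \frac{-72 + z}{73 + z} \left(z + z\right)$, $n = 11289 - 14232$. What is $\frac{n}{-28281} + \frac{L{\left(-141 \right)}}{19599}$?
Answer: $\frac{2628255}{44552002} \approx 0.058993$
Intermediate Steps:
$n = -2943$
$L{\left(z \right)} = \frac{2 z \left(-72 + z\right)}{73 + z}$ ($L{\left(z \right)} = \frac{-72 + z}{73 + z} 2 z = \frac{2 z \left(-72 + z\right)}{73 + z}$)
$\frac{n}{-28281} + \frac{L{\left(-141 \right)}}{19599} = - \frac{2943}{-28281} + \frac{2 \left(-141\right) \frac{1}{73 - 141} \left(-72 - 141\right)}{19599} = \left(-2943\right) \left(- \frac{1}{28281}\right) + 2 \left(-141\right) \frac{1}{-68} \left(-213\right) \frac{1}{19599} = \frac{981}{9427} + 2 \left(-141\right) \left(- \frac{1}{68}\right) \left(-213\right) \frac{1}{19599} = \frac{981}{9427} - \frac{213}{4726} = \frac{2628255}{44552002}$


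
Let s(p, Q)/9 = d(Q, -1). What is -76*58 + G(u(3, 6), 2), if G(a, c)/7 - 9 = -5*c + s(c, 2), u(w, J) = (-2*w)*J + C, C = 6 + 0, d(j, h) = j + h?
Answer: -4352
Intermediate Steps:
d(j, h) = h + j
C = 6
s(p, Q) = -9 + 9*Q (s(p, Q) = 9*(-1 + Q) = -9 + 9*Q)
u(w, J) = 6 - 2*J*w (u(w, J) = (-2*w)*J + 6 = -2*J*w + 6 = 6 - 2*J*w)
G(a, c) = 126 - 35*c (G(a, c) = 63 + 7*(-5*c + (-9 + 9*2)) = 63 + 7*(-5*c + (-9 + 18)) = 63 + 7*(-5*c + 9) = 63 + 7*(9 - 5*c) = 63 + (63 - 35*c) = 126 - 35*c)
-76*58 + G(u(3, 6), 2) = -76*58 + (126 - 35*2) = -4408 + (126 - 70) = -4408 + 56 = -4352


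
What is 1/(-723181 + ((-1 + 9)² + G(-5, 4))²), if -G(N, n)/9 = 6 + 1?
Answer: -1/723180 ≈ -1.3828e-6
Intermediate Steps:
G(N, n) = -63 (G(N, n) = -9*(6 + 1) = -9*7 = -63)
1/(-723181 + ((-1 + 9)² + G(-5, 4))²) = 1/(-723181 + ((-1 + 9)² - 63)²) = 1/(-723181 + (8² - 63)²) = 1/(-723181 + (64 - 63)²) = 1/(-723181 + 1²) = 1/(-723181 + 1) = 1/(-723180) = -1/723180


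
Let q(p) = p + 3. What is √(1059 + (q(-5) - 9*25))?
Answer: 8*√13 ≈ 28.844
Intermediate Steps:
q(p) = 3 + p
√(1059 + (q(-5) - 9*25)) = √(1059 + ((3 - 5) - 9*25)) = √(1059 + (-2 - 225)) = √(1059 - 227) = √832 = 8*√13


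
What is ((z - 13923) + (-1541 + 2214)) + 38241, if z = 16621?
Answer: 41612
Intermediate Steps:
((z - 13923) + (-1541 + 2214)) + 38241 = ((16621 - 13923) + (-1541 + 2214)) + 38241 = (2698 + 673) + 38241 = 3371 + 38241 = 41612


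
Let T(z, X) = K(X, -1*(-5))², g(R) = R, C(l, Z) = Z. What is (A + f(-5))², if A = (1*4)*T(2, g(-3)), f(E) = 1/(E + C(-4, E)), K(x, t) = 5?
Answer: 998001/100 ≈ 9980.0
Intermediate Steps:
T(z, X) = 25 (T(z, X) = 5² = 25)
f(E) = 1/(2*E) (f(E) = 1/(E + E) = 1/(2*E))
A = 100 (A = (1*4)*25 = 4*25 = 100)
(A + f(-5))² = (100 + (½)/(-5))² = (100 + (½)*(-⅕))² = (100 - ⅒)² = (999/10)² = 998001/100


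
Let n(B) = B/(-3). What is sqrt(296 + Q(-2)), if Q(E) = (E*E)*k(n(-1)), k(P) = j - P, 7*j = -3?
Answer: 2*sqrt(32298)/21 ≈ 17.116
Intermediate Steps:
j = -3/7 (j = (1/7)*(-3) = -3/7 ≈ -0.42857)
n(B) = -B/3 (n(B) = B*(-1/3) = -B/3)
k(P) = -3/7 - P
Q(E) = -16*E**2/21 (Q(E) = (E*E)*(-3/7 - (-1)*(-1)/3) = E**2*(-3/7 - 1*1/3) = E**2*(-3/7 - 1/3) = E**2*(-16/21) = -16*E**2/21)
sqrt(296 + Q(-2)) = sqrt(296 - 16/21*(-2)**2) = sqrt(296 - 16/21*4) = sqrt(296 - 64/21) = sqrt(6152/21) = 2*sqrt(32298)/21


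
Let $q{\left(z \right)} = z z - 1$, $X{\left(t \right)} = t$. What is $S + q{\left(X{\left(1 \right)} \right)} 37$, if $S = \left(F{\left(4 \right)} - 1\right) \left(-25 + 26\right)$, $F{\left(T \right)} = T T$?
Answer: $15$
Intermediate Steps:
$q{\left(z \right)} = -1 + z^{2}$ ($q{\left(z \right)} = z^{2} - 1 = -1 + z^{2}$)
$F{\left(T \right)} = T^{2}$
$S = 15$ ($S = \left(4^{2} - 1\right) \left(-25 + 26\right) = \left(16 - 1\right) 1 = 15 \cdot 1 = 15$)
$S + q{\left(X{\left(1 \right)} \right)} 37 = 15 + \left(-1 + 1^{2}\right) 37 = 15 + \left(-1 + 1\right) 37 = 15 + 0 \cdot 37 = 15 + 0 = 15$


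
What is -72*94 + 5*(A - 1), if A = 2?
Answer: -6763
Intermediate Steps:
-72*94 + 5*(A - 1) = -72*94 + 5*(2 - 1) = -6768 + 5*1 = -6768 + 5 = -6763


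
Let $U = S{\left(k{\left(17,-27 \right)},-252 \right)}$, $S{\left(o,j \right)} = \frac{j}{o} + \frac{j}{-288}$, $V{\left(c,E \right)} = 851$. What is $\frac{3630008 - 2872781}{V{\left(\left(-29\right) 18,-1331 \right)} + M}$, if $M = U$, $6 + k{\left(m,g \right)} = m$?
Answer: $\frac{66635976}{72949} \approx 913.46$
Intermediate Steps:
$k{\left(m,g \right)} = -6 + m$
$S{\left(o,j \right)} = - \frac{j}{288} + \frac{j}{o}$ ($S{\left(o,j \right)} = \frac{j}{o} + j \left(- \frac{1}{288}\right) = \frac{j}{o} - \frac{j}{288} = - \frac{j}{288} + \frac{j}{o}$)
$U = - \frac{1939}{88}$ ($U = \left(- \frac{1}{288}\right) \left(-252\right) - \frac{252}{-6 + 17} = \frac{7}{8} - \frac{252}{11} = - \frac{1939}{88} \approx -22.034$)
$M = - \frac{1939}{88} \approx -22.034$
$\frac{3630008 - 2872781}{V{\left(\left(-29\right) 18,-1331 \right)} + M} = \frac{3630008 - 2872781}{851 - \frac{1939}{88}} = \frac{3630008 - 2872781}{\frac{72949}{88}} = \left(3630008 - 2872781\right) \frac{88}{72949} = 757227 \cdot \frac{88}{72949} = \frac{66635976}{72949}$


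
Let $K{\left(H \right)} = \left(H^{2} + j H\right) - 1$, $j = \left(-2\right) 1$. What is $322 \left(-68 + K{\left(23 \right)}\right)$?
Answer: $133308$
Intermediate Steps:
$j = -2$
$K{\left(H \right)} = -1 + H^{2} - 2 H$ ($K{\left(H \right)} = \left(H^{2} - 2 H\right) - 1 = -1 + H^{2} - 2 H$)
$322 \left(-68 + K{\left(23 \right)}\right) = 322 \left(-68 - \left(47 - 529\right)\right) = 322 \left(-68 - -482\right) = 322 \left(-68 + 482\right) = 322 \cdot 414 = 133308$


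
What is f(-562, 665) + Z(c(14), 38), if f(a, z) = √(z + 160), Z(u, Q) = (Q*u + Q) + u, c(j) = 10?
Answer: 428 + 5*√33 ≈ 456.72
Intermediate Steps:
Z(u, Q) = Q + u + Q*u (Z(u, Q) = (Q + Q*u) + u = Q + u + Q*u)
f(a, z) = √(160 + z)
f(-562, 665) + Z(c(14), 38) = √(160 + 665) + (38 + 10 + 38*10) = √825 + (38 + 10 + 380) = 5*√33 + 428 = 428 + 5*√33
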